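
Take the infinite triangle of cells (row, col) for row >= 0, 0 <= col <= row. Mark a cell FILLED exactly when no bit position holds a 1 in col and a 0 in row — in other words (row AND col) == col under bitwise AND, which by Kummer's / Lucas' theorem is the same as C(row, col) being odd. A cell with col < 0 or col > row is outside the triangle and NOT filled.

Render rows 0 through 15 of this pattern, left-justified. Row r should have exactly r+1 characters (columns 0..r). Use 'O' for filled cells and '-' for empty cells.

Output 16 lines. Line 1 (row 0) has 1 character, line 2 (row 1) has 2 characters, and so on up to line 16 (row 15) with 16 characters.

Answer: O
OO
O-O
OOOO
O---O
OO--OO
O-O-O-O
OOOOOOOO
O-------O
OO------OO
O-O-----O-O
OOOO----OOOO
O---O---O---O
OO--OO--OO--OO
O-O-O-O-O-O-O-O
OOOOOOOOOOOOOOOO

Derivation:
r0=0: O
r1=1: OO
r2=10: O-O
r3=11: OOOO
r4=100: O---O
r5=101: OO--OO
r6=110: O-O-O-O
r7=111: OOOOOOOO
r8=1000: O-------O
r9=1001: OO------OO
r10=1010: O-O-----O-O
r11=1011: OOOO----OOOO
r12=1100: O---O---O---O
r13=1101: OO--OO--OO--OO
r14=1110: O-O-O-O-O-O-O-O
r15=1111: OOOOOOOOOOOOOOOO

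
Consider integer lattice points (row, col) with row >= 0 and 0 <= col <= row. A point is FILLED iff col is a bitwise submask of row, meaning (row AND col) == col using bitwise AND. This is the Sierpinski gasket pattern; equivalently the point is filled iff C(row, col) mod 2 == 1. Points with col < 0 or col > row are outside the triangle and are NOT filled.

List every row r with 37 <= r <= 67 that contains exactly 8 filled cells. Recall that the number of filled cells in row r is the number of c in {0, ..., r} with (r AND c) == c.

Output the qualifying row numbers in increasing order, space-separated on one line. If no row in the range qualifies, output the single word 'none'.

Row r has 2^popcount(r) filled cells, so we need popcount(r) = log2(8) = 3.
Scan r = 37..67 and keep those with exactly 3 one-bits:
r=37=100101 popcount=3 -> KEEP
r=38=100110 popcount=3 -> KEEP
r=39=100111 popcount=4 -> skip
r=40=101000 popcount=2 -> skip
r=41=101001 popcount=3 -> KEEP
r=42=101010 popcount=3 -> KEEP
r=43=101011 popcount=4 -> skip
r=44=101100 popcount=3 -> KEEP
r=45=101101 popcount=4 -> skip
r=46=101110 popcount=4 -> skip
r=47=101111 popcount=5 -> skip
r=48=110000 popcount=2 -> skip
r=49=110001 popcount=3 -> KEEP
r=50=110010 popcount=3 -> KEEP
r=51=110011 popcount=4 -> skip
r=52=110100 popcount=3 -> KEEP
r=53=110101 popcount=4 -> skip
r=54=110110 popcount=4 -> skip
r=55=110111 popcount=5 -> skip
r=56=111000 popcount=3 -> KEEP
r=57=111001 popcount=4 -> skip
r=58=111010 popcount=4 -> skip
r=59=111011 popcount=5 -> skip
r=60=111100 popcount=4 -> skip
r=61=111101 popcount=5 -> skip
r=62=111110 popcount=5 -> skip
r=63=111111 popcount=6 -> skip
r=64=1000000 popcount=1 -> skip
r=65=1000001 popcount=2 -> skip
r=66=1000010 popcount=2 -> skip
r=67=1000011 popcount=3 -> KEEP
Kept rows: 37 38 41 42 44 49 50 52 56 67

Answer: 37 38 41 42 44 49 50 52 56 67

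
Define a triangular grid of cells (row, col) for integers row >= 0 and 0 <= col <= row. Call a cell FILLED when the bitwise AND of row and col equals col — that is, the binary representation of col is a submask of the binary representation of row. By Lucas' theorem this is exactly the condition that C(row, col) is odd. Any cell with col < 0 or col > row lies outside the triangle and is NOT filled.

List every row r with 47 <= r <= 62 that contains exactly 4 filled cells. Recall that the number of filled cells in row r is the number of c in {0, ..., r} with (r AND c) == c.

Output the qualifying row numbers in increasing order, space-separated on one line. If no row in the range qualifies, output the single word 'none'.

Row r has 2^popcount(r) filled cells, so we need popcount(r) = log2(4) = 2.
Scan r = 47..62 and keep those with exactly 2 one-bits:
r=47=101111 popcount=5 -> skip
r=48=110000 popcount=2 -> KEEP
r=49=110001 popcount=3 -> skip
r=50=110010 popcount=3 -> skip
r=51=110011 popcount=4 -> skip
r=52=110100 popcount=3 -> skip
r=53=110101 popcount=4 -> skip
r=54=110110 popcount=4 -> skip
r=55=110111 popcount=5 -> skip
r=56=111000 popcount=3 -> skip
r=57=111001 popcount=4 -> skip
r=58=111010 popcount=4 -> skip
r=59=111011 popcount=5 -> skip
r=60=111100 popcount=4 -> skip
r=61=111101 popcount=5 -> skip
r=62=111110 popcount=5 -> skip
Kept rows: 48

Answer: 48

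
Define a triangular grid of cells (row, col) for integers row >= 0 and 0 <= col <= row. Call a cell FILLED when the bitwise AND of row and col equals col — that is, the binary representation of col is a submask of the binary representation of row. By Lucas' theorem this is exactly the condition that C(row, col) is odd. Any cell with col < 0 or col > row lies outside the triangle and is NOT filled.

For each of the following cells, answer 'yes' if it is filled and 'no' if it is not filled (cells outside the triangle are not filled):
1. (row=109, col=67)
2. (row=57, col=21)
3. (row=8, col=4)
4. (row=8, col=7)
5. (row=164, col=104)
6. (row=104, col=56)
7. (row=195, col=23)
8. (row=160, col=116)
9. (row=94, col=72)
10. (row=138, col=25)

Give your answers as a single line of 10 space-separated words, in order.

Answer: no no no no no no no no yes no

Derivation:
(109,67): row=0b1101101, col=0b1000011, row AND col = 0b1000001 = 65; 65 != 67 -> empty
(57,21): row=0b111001, col=0b10101, row AND col = 0b10001 = 17; 17 != 21 -> empty
(8,4): row=0b1000, col=0b100, row AND col = 0b0 = 0; 0 != 4 -> empty
(8,7): row=0b1000, col=0b111, row AND col = 0b0 = 0; 0 != 7 -> empty
(164,104): row=0b10100100, col=0b1101000, row AND col = 0b100000 = 32; 32 != 104 -> empty
(104,56): row=0b1101000, col=0b111000, row AND col = 0b101000 = 40; 40 != 56 -> empty
(195,23): row=0b11000011, col=0b10111, row AND col = 0b11 = 3; 3 != 23 -> empty
(160,116): row=0b10100000, col=0b1110100, row AND col = 0b100000 = 32; 32 != 116 -> empty
(94,72): row=0b1011110, col=0b1001000, row AND col = 0b1001000 = 72; 72 == 72 -> filled
(138,25): row=0b10001010, col=0b11001, row AND col = 0b1000 = 8; 8 != 25 -> empty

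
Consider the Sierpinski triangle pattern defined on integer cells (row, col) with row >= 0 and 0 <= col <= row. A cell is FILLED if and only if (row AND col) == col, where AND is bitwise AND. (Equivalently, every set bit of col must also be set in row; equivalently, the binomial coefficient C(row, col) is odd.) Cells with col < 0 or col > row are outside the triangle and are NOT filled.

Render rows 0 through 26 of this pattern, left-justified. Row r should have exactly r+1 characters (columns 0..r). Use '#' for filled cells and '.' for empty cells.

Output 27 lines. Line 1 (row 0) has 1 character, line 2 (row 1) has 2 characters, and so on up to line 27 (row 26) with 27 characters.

r0=0: #
r1=1: ##
r2=10: #.#
r3=11: ####
r4=100: #...#
r5=101: ##..##
r6=110: #.#.#.#
r7=111: ########
r8=1000: #.......#
r9=1001: ##......##
r10=1010: #.#.....#.#
r11=1011: ####....####
r12=1100: #...#...#...#
r13=1101: ##..##..##..##
r14=1110: #.#.#.#.#.#.#.#
r15=1111: ################
r16=10000: #...............#
r17=10001: ##..............##
r18=10010: #.#.............#.#
r19=10011: ####............####
r20=10100: #...#...........#...#
r21=10101: ##..##..........##..##
r22=10110: #.#.#.#.........#.#.#.#
r23=10111: ########........########
r24=11000: #.......#.......#.......#
r25=11001: ##......##......##......##
r26=11010: #.#.....#.#.....#.#.....#.#

Answer: #
##
#.#
####
#...#
##..##
#.#.#.#
########
#.......#
##......##
#.#.....#.#
####....####
#...#...#...#
##..##..##..##
#.#.#.#.#.#.#.#
################
#...............#
##..............##
#.#.............#.#
####............####
#...#...........#...#
##..##..........##..##
#.#.#.#.........#.#.#.#
########........########
#.......#.......#.......#
##......##......##......##
#.#.....#.#.....#.#.....#.#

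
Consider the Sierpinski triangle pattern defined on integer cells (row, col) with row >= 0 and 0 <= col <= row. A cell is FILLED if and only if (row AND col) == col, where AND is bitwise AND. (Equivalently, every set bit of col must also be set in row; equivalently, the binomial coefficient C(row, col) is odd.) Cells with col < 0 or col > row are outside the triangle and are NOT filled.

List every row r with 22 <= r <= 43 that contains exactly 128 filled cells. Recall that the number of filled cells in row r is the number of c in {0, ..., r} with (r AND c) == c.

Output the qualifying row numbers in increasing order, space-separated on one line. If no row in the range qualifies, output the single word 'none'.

Row r has 2^popcount(r) filled cells, so we need popcount(r) = log2(128) = 7.
Scan r = 22..43 and keep those with exactly 7 one-bits:
r=22=10110 popcount=3 -> skip
r=23=10111 popcount=4 -> skip
r=24=11000 popcount=2 -> skip
r=25=11001 popcount=3 -> skip
r=26=11010 popcount=3 -> skip
r=27=11011 popcount=4 -> skip
r=28=11100 popcount=3 -> skip
r=29=11101 popcount=4 -> skip
r=30=11110 popcount=4 -> skip
r=31=11111 popcount=5 -> skip
r=32=100000 popcount=1 -> skip
r=33=100001 popcount=2 -> skip
r=34=100010 popcount=2 -> skip
r=35=100011 popcount=3 -> skip
r=36=100100 popcount=2 -> skip
r=37=100101 popcount=3 -> skip
r=38=100110 popcount=3 -> skip
r=39=100111 popcount=4 -> skip
r=40=101000 popcount=2 -> skip
r=41=101001 popcount=3 -> skip
r=42=101010 popcount=3 -> skip
r=43=101011 popcount=4 -> skip
Kept rows: none

Answer: none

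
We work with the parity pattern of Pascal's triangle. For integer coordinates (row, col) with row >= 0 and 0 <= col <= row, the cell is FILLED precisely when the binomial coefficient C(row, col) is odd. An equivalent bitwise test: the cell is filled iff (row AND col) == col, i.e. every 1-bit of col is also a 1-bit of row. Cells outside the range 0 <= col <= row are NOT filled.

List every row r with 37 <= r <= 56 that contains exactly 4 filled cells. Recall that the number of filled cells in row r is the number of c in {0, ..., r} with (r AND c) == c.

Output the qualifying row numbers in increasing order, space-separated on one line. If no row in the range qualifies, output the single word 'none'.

Row r has 2^popcount(r) filled cells, so we need popcount(r) = log2(4) = 2.
Scan r = 37..56 and keep those with exactly 2 one-bits:
r=37=100101 popcount=3 -> skip
r=38=100110 popcount=3 -> skip
r=39=100111 popcount=4 -> skip
r=40=101000 popcount=2 -> KEEP
r=41=101001 popcount=3 -> skip
r=42=101010 popcount=3 -> skip
r=43=101011 popcount=4 -> skip
r=44=101100 popcount=3 -> skip
r=45=101101 popcount=4 -> skip
r=46=101110 popcount=4 -> skip
r=47=101111 popcount=5 -> skip
r=48=110000 popcount=2 -> KEEP
r=49=110001 popcount=3 -> skip
r=50=110010 popcount=3 -> skip
r=51=110011 popcount=4 -> skip
r=52=110100 popcount=3 -> skip
r=53=110101 popcount=4 -> skip
r=54=110110 popcount=4 -> skip
r=55=110111 popcount=5 -> skip
r=56=111000 popcount=3 -> skip
Kept rows: 40 48

Answer: 40 48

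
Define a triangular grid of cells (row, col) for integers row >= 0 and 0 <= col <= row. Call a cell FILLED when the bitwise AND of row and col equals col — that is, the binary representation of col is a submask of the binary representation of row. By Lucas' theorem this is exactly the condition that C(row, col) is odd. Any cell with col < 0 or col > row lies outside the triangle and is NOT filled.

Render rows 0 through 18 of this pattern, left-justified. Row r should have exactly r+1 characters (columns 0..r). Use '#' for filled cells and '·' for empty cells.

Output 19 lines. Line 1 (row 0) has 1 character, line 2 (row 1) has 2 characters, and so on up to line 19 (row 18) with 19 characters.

Answer: #
##
#·#
####
#···#
##··##
#·#·#·#
########
#·······#
##······##
#·#·····#·#
####····####
#···#···#···#
##··##··##··##
#·#·#·#·#·#·#·#
################
#···············#
##··············##
#·#·············#·#

Derivation:
r0=0: #
r1=1: ##
r2=10: #·#
r3=11: ####
r4=100: #···#
r5=101: ##··##
r6=110: #·#·#·#
r7=111: ########
r8=1000: #·······#
r9=1001: ##······##
r10=1010: #·#·····#·#
r11=1011: ####····####
r12=1100: #···#···#···#
r13=1101: ##··##··##··##
r14=1110: #·#·#·#·#·#·#·#
r15=1111: ################
r16=10000: #···············#
r17=10001: ##··············##
r18=10010: #·#·············#·#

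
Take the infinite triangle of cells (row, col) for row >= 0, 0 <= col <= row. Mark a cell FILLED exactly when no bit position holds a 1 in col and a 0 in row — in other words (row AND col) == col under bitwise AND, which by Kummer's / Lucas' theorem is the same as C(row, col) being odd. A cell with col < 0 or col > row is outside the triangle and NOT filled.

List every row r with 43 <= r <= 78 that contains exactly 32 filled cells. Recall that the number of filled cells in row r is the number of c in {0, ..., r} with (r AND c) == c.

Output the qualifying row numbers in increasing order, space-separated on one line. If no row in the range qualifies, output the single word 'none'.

Row r has 2^popcount(r) filled cells, so we need popcount(r) = log2(32) = 5.
Scan r = 43..78 and keep those with exactly 5 one-bits:
r=43=101011 popcount=4 -> skip
r=44=101100 popcount=3 -> skip
r=45=101101 popcount=4 -> skip
r=46=101110 popcount=4 -> skip
r=47=101111 popcount=5 -> KEEP
r=48=110000 popcount=2 -> skip
r=49=110001 popcount=3 -> skip
r=50=110010 popcount=3 -> skip
r=51=110011 popcount=4 -> skip
r=52=110100 popcount=3 -> skip
r=53=110101 popcount=4 -> skip
r=54=110110 popcount=4 -> skip
r=55=110111 popcount=5 -> KEEP
r=56=111000 popcount=3 -> skip
r=57=111001 popcount=4 -> skip
r=58=111010 popcount=4 -> skip
r=59=111011 popcount=5 -> KEEP
r=60=111100 popcount=4 -> skip
r=61=111101 popcount=5 -> KEEP
r=62=111110 popcount=5 -> KEEP
r=63=111111 popcount=6 -> skip
r=64=1000000 popcount=1 -> skip
r=65=1000001 popcount=2 -> skip
r=66=1000010 popcount=2 -> skip
r=67=1000011 popcount=3 -> skip
r=68=1000100 popcount=2 -> skip
r=69=1000101 popcount=3 -> skip
r=70=1000110 popcount=3 -> skip
r=71=1000111 popcount=4 -> skip
r=72=1001000 popcount=2 -> skip
r=73=1001001 popcount=3 -> skip
r=74=1001010 popcount=3 -> skip
r=75=1001011 popcount=4 -> skip
r=76=1001100 popcount=3 -> skip
r=77=1001101 popcount=4 -> skip
r=78=1001110 popcount=4 -> skip
Kept rows: 47 55 59 61 62

Answer: 47 55 59 61 62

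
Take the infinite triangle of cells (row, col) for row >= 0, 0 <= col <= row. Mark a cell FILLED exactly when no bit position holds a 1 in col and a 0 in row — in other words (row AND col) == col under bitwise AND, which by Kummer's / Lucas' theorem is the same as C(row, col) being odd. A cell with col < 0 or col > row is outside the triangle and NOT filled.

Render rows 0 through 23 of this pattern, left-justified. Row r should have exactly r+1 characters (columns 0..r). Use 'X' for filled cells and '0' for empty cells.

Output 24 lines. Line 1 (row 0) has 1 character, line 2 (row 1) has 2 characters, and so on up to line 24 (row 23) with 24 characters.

Answer: X
XX
X0X
XXXX
X000X
XX00XX
X0X0X0X
XXXXXXXX
X0000000X
XX000000XX
X0X00000X0X
XXXX0000XXXX
X000X000X000X
XX00XX00XX00XX
X0X0X0X0X0X0X0X
XXXXXXXXXXXXXXXX
X000000000000000X
XX00000000000000XX
X0X0000000000000X0X
XXXX000000000000XXXX
X000X00000000000X000X
XX00XX0000000000XX00XX
X0X0X0X000000000X0X0X0X
XXXXXXXX00000000XXXXXXXX

Derivation:
r0=0: X
r1=1: XX
r2=10: X0X
r3=11: XXXX
r4=100: X000X
r5=101: XX00XX
r6=110: X0X0X0X
r7=111: XXXXXXXX
r8=1000: X0000000X
r9=1001: XX000000XX
r10=1010: X0X00000X0X
r11=1011: XXXX0000XXXX
r12=1100: X000X000X000X
r13=1101: XX00XX00XX00XX
r14=1110: X0X0X0X0X0X0X0X
r15=1111: XXXXXXXXXXXXXXXX
r16=10000: X000000000000000X
r17=10001: XX00000000000000XX
r18=10010: X0X0000000000000X0X
r19=10011: XXXX000000000000XXXX
r20=10100: X000X00000000000X000X
r21=10101: XX00XX0000000000XX00XX
r22=10110: X0X0X0X000000000X0X0X0X
r23=10111: XXXXXXXX00000000XXXXXXXX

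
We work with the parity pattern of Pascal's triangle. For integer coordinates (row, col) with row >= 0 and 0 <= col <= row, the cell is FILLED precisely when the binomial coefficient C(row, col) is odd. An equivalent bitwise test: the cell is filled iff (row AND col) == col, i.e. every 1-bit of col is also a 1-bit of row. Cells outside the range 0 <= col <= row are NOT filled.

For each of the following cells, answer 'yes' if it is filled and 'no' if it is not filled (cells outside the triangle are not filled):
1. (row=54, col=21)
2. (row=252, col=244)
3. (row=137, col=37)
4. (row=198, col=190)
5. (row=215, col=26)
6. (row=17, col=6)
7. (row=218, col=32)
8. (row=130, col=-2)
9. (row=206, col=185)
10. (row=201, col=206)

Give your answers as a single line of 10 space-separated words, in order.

(54,21): row=0b110110, col=0b10101, row AND col = 0b10100 = 20; 20 != 21 -> empty
(252,244): row=0b11111100, col=0b11110100, row AND col = 0b11110100 = 244; 244 == 244 -> filled
(137,37): row=0b10001001, col=0b100101, row AND col = 0b1 = 1; 1 != 37 -> empty
(198,190): row=0b11000110, col=0b10111110, row AND col = 0b10000110 = 134; 134 != 190 -> empty
(215,26): row=0b11010111, col=0b11010, row AND col = 0b10010 = 18; 18 != 26 -> empty
(17,6): row=0b10001, col=0b110, row AND col = 0b0 = 0; 0 != 6 -> empty
(218,32): row=0b11011010, col=0b100000, row AND col = 0b0 = 0; 0 != 32 -> empty
(130,-2): col outside [0, 130] -> not filled
(206,185): row=0b11001110, col=0b10111001, row AND col = 0b10001000 = 136; 136 != 185 -> empty
(201,206): col outside [0, 201] -> not filled

Answer: no yes no no no no no no no no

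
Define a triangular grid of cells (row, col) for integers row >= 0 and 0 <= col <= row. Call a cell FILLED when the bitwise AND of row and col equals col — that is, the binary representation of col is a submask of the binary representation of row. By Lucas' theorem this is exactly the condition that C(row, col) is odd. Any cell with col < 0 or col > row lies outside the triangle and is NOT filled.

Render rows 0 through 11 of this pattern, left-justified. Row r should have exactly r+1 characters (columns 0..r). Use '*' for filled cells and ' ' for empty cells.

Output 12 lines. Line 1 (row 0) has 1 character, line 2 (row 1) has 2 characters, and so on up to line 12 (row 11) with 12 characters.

Answer: *
**
* *
****
*   *
**  **
* * * *
********
*       *
**      **
* *     * *
****    ****

Derivation:
r0=0: *
r1=1: **
r2=10: * *
r3=11: ****
r4=100: *   *
r5=101: **  **
r6=110: * * * *
r7=111: ********
r8=1000: *       *
r9=1001: **      **
r10=1010: * *     * *
r11=1011: ****    ****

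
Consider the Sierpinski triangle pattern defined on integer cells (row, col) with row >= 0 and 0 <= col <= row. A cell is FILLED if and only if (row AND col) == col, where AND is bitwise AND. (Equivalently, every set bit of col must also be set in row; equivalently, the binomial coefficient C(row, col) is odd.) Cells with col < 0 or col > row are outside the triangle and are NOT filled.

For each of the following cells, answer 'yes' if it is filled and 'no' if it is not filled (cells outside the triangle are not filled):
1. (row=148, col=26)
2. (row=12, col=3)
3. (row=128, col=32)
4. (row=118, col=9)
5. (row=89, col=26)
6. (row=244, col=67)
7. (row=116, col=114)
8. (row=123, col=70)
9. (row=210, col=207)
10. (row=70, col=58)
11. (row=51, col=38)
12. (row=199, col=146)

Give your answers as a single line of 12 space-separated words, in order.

(148,26): row=0b10010100, col=0b11010, row AND col = 0b10000 = 16; 16 != 26 -> empty
(12,3): row=0b1100, col=0b11, row AND col = 0b0 = 0; 0 != 3 -> empty
(128,32): row=0b10000000, col=0b100000, row AND col = 0b0 = 0; 0 != 32 -> empty
(118,9): row=0b1110110, col=0b1001, row AND col = 0b0 = 0; 0 != 9 -> empty
(89,26): row=0b1011001, col=0b11010, row AND col = 0b11000 = 24; 24 != 26 -> empty
(244,67): row=0b11110100, col=0b1000011, row AND col = 0b1000000 = 64; 64 != 67 -> empty
(116,114): row=0b1110100, col=0b1110010, row AND col = 0b1110000 = 112; 112 != 114 -> empty
(123,70): row=0b1111011, col=0b1000110, row AND col = 0b1000010 = 66; 66 != 70 -> empty
(210,207): row=0b11010010, col=0b11001111, row AND col = 0b11000010 = 194; 194 != 207 -> empty
(70,58): row=0b1000110, col=0b111010, row AND col = 0b10 = 2; 2 != 58 -> empty
(51,38): row=0b110011, col=0b100110, row AND col = 0b100010 = 34; 34 != 38 -> empty
(199,146): row=0b11000111, col=0b10010010, row AND col = 0b10000010 = 130; 130 != 146 -> empty

Answer: no no no no no no no no no no no no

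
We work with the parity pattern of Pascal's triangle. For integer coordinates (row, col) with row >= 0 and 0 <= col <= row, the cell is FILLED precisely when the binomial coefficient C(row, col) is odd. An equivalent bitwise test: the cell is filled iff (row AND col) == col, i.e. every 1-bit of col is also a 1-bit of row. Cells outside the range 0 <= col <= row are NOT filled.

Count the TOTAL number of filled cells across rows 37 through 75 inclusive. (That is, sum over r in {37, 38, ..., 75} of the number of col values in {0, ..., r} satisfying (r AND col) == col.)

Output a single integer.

Answer: 554

Derivation:
r37=100101 pc3: +8 =8
r38=100110 pc3: +8 =16
r39=100111 pc4: +16 =32
r40=101000 pc2: +4 =36
r41=101001 pc3: +8 =44
r42=101010 pc3: +8 =52
r43=101011 pc4: +16 =68
r44=101100 pc3: +8 =76
r45=101101 pc4: +16 =92
r46=101110 pc4: +16 =108
r47=101111 pc5: +32 =140
r48=110000 pc2: +4 =144
r49=110001 pc3: +8 =152
r50=110010 pc3: +8 =160
r51=110011 pc4: +16 =176
r52=110100 pc3: +8 =184
r53=110101 pc4: +16 =200
r54=110110 pc4: +16 =216
r55=110111 pc5: +32 =248
r56=111000 pc3: +8 =256
r57=111001 pc4: +16 =272
r58=111010 pc4: +16 =288
r59=111011 pc5: +32 =320
r60=111100 pc4: +16 =336
r61=111101 pc5: +32 =368
r62=111110 pc5: +32 =400
r63=111111 pc6: +64 =464
r64=1000000 pc1: +2 =466
r65=1000001 pc2: +4 =470
r66=1000010 pc2: +4 =474
r67=1000011 pc3: +8 =482
r68=1000100 pc2: +4 =486
r69=1000101 pc3: +8 =494
r70=1000110 pc3: +8 =502
r71=1000111 pc4: +16 =518
r72=1001000 pc2: +4 =522
r73=1001001 pc3: +8 =530
r74=1001010 pc3: +8 =538
r75=1001011 pc4: +16 =554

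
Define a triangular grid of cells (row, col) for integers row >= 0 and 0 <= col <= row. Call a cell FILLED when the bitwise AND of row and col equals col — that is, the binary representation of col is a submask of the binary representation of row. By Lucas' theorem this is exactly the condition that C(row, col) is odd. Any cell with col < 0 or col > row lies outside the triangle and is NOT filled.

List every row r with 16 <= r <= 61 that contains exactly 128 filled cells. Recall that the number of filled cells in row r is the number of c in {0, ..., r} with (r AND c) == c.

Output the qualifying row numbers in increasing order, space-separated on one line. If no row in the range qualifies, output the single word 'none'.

Answer: none

Derivation:
Row r has 2^popcount(r) filled cells, so we need popcount(r) = log2(128) = 7.
Scan r = 16..61 and keep those with exactly 7 one-bits:
r=16=10000 popcount=1 -> skip
r=17=10001 popcount=2 -> skip
r=18=10010 popcount=2 -> skip
r=19=10011 popcount=3 -> skip
r=20=10100 popcount=2 -> skip
r=21=10101 popcount=3 -> skip
r=22=10110 popcount=3 -> skip
r=23=10111 popcount=4 -> skip
r=24=11000 popcount=2 -> skip
r=25=11001 popcount=3 -> skip
r=26=11010 popcount=3 -> skip
r=27=11011 popcount=4 -> skip
r=28=11100 popcount=3 -> skip
r=29=11101 popcount=4 -> skip
r=30=11110 popcount=4 -> skip
r=31=11111 popcount=5 -> skip
r=32=100000 popcount=1 -> skip
r=33=100001 popcount=2 -> skip
r=34=100010 popcount=2 -> skip
r=35=100011 popcount=3 -> skip
r=36=100100 popcount=2 -> skip
r=37=100101 popcount=3 -> skip
r=38=100110 popcount=3 -> skip
r=39=100111 popcount=4 -> skip
r=40=101000 popcount=2 -> skip
r=41=101001 popcount=3 -> skip
r=42=101010 popcount=3 -> skip
r=43=101011 popcount=4 -> skip
r=44=101100 popcount=3 -> skip
r=45=101101 popcount=4 -> skip
r=46=101110 popcount=4 -> skip
r=47=101111 popcount=5 -> skip
r=48=110000 popcount=2 -> skip
r=49=110001 popcount=3 -> skip
r=50=110010 popcount=3 -> skip
r=51=110011 popcount=4 -> skip
r=52=110100 popcount=3 -> skip
r=53=110101 popcount=4 -> skip
r=54=110110 popcount=4 -> skip
r=55=110111 popcount=5 -> skip
r=56=111000 popcount=3 -> skip
r=57=111001 popcount=4 -> skip
r=58=111010 popcount=4 -> skip
r=59=111011 popcount=5 -> skip
r=60=111100 popcount=4 -> skip
r=61=111101 popcount=5 -> skip
Kept rows: none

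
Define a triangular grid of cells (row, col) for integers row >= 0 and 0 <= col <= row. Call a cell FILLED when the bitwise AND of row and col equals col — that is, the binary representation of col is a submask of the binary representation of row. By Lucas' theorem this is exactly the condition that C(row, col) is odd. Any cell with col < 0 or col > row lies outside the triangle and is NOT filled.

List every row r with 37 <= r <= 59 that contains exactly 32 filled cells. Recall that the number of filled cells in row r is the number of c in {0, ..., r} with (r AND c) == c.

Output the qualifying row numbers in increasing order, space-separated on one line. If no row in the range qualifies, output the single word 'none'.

Row r has 2^popcount(r) filled cells, so we need popcount(r) = log2(32) = 5.
Scan r = 37..59 and keep those with exactly 5 one-bits:
r=37=100101 popcount=3 -> skip
r=38=100110 popcount=3 -> skip
r=39=100111 popcount=4 -> skip
r=40=101000 popcount=2 -> skip
r=41=101001 popcount=3 -> skip
r=42=101010 popcount=3 -> skip
r=43=101011 popcount=4 -> skip
r=44=101100 popcount=3 -> skip
r=45=101101 popcount=4 -> skip
r=46=101110 popcount=4 -> skip
r=47=101111 popcount=5 -> KEEP
r=48=110000 popcount=2 -> skip
r=49=110001 popcount=3 -> skip
r=50=110010 popcount=3 -> skip
r=51=110011 popcount=4 -> skip
r=52=110100 popcount=3 -> skip
r=53=110101 popcount=4 -> skip
r=54=110110 popcount=4 -> skip
r=55=110111 popcount=5 -> KEEP
r=56=111000 popcount=3 -> skip
r=57=111001 popcount=4 -> skip
r=58=111010 popcount=4 -> skip
r=59=111011 popcount=5 -> KEEP
Kept rows: 47 55 59

Answer: 47 55 59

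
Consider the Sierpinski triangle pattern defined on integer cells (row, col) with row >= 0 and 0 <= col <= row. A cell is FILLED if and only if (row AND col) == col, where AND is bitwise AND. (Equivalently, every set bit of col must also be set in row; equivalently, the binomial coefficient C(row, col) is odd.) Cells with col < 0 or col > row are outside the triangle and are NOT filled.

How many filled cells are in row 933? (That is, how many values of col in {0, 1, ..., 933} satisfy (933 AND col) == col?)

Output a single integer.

Answer: 64

Derivation:
933 in binary = 1110100101
popcount(933) = number of 1-bits in 1110100101 = 6
A col c satisfies (933 AND c) == c iff every set bit of c is also set in 933; each of the 6 set bits of 933 can independently be on or off in c.
count = 2^6 = 64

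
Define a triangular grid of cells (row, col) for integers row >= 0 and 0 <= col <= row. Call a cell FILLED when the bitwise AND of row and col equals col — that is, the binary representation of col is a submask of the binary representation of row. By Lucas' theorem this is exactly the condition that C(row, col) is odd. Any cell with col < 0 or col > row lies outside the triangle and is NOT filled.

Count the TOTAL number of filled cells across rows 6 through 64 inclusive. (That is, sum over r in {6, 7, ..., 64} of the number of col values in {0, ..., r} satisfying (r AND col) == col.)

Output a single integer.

r6=110 pc2: +4 =4
r7=111 pc3: +8 =12
r8=1000 pc1: +2 =14
r9=1001 pc2: +4 =18
r10=1010 pc2: +4 =22
r11=1011 pc3: +8 =30
r12=1100 pc2: +4 =34
r13=1101 pc3: +8 =42
r14=1110 pc3: +8 =50
r15=1111 pc4: +16 =66
r16=10000 pc1: +2 =68
r17=10001 pc2: +4 =72
r18=10010 pc2: +4 =76
r19=10011 pc3: +8 =84
r20=10100 pc2: +4 =88
r21=10101 pc3: +8 =96
r22=10110 pc3: +8 =104
r23=10111 pc4: +16 =120
r24=11000 pc2: +4 =124
r25=11001 pc3: +8 =132
r26=11010 pc3: +8 =140
r27=11011 pc4: +16 =156
r28=11100 pc3: +8 =164
r29=11101 pc4: +16 =180
r30=11110 pc4: +16 =196
r31=11111 pc5: +32 =228
r32=100000 pc1: +2 =230
r33=100001 pc2: +4 =234
r34=100010 pc2: +4 =238
r35=100011 pc3: +8 =246
r36=100100 pc2: +4 =250
r37=100101 pc3: +8 =258
r38=100110 pc3: +8 =266
r39=100111 pc4: +16 =282
r40=101000 pc2: +4 =286
r41=101001 pc3: +8 =294
r42=101010 pc3: +8 =302
r43=101011 pc4: +16 =318
r44=101100 pc3: +8 =326
r45=101101 pc4: +16 =342
r46=101110 pc4: +16 =358
r47=101111 pc5: +32 =390
r48=110000 pc2: +4 =394
r49=110001 pc3: +8 =402
r50=110010 pc3: +8 =410
r51=110011 pc4: +16 =426
r52=110100 pc3: +8 =434
r53=110101 pc4: +16 =450
r54=110110 pc4: +16 =466
r55=110111 pc5: +32 =498
r56=111000 pc3: +8 =506
r57=111001 pc4: +16 =522
r58=111010 pc4: +16 =538
r59=111011 pc5: +32 =570
r60=111100 pc4: +16 =586
r61=111101 pc5: +32 =618
r62=111110 pc5: +32 =650
r63=111111 pc6: +64 =714
r64=1000000 pc1: +2 =716

Answer: 716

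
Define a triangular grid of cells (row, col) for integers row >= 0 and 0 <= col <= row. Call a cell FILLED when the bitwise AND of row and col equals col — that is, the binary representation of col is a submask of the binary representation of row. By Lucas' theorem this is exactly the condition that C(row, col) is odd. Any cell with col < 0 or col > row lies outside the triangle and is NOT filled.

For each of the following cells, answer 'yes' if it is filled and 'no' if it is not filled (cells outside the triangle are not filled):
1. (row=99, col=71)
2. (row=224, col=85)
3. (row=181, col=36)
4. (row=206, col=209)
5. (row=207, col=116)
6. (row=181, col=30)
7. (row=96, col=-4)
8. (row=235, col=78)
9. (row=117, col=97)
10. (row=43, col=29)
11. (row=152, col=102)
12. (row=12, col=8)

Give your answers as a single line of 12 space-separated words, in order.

Answer: no no yes no no no no no yes no no yes

Derivation:
(99,71): row=0b1100011, col=0b1000111, row AND col = 0b1000011 = 67; 67 != 71 -> empty
(224,85): row=0b11100000, col=0b1010101, row AND col = 0b1000000 = 64; 64 != 85 -> empty
(181,36): row=0b10110101, col=0b100100, row AND col = 0b100100 = 36; 36 == 36 -> filled
(206,209): col outside [0, 206] -> not filled
(207,116): row=0b11001111, col=0b1110100, row AND col = 0b1000100 = 68; 68 != 116 -> empty
(181,30): row=0b10110101, col=0b11110, row AND col = 0b10100 = 20; 20 != 30 -> empty
(96,-4): col outside [0, 96] -> not filled
(235,78): row=0b11101011, col=0b1001110, row AND col = 0b1001010 = 74; 74 != 78 -> empty
(117,97): row=0b1110101, col=0b1100001, row AND col = 0b1100001 = 97; 97 == 97 -> filled
(43,29): row=0b101011, col=0b11101, row AND col = 0b1001 = 9; 9 != 29 -> empty
(152,102): row=0b10011000, col=0b1100110, row AND col = 0b0 = 0; 0 != 102 -> empty
(12,8): row=0b1100, col=0b1000, row AND col = 0b1000 = 8; 8 == 8 -> filled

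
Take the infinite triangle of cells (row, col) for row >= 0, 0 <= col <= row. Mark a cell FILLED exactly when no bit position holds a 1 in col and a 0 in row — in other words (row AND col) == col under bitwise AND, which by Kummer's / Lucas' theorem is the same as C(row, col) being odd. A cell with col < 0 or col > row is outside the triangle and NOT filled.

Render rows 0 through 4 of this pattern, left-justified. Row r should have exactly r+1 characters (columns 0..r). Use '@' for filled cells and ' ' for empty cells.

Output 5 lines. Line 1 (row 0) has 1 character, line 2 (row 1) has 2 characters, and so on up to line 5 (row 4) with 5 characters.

r0=0: @
r1=1: @@
r2=10: @ @
r3=11: @@@@
r4=100: @   @

Answer: @
@@
@ @
@@@@
@   @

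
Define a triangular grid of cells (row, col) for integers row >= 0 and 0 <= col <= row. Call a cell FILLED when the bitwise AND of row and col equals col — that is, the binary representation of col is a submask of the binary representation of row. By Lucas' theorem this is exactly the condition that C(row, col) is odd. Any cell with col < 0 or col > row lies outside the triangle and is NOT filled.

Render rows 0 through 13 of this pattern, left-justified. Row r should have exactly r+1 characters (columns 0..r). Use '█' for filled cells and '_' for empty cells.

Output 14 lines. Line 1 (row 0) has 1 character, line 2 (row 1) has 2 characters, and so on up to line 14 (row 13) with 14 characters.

Answer: █
██
█_█
████
█___█
██__██
█_█_█_█
████████
█_______█
██______██
█_█_____█_█
████____████
█___█___█___█
██__██__██__██

Derivation:
r0=0: █
r1=1: ██
r2=10: █_█
r3=11: ████
r4=100: █___█
r5=101: ██__██
r6=110: █_█_█_█
r7=111: ████████
r8=1000: █_______█
r9=1001: ██______██
r10=1010: █_█_____█_█
r11=1011: ████____████
r12=1100: █___█___█___█
r13=1101: ██__██__██__██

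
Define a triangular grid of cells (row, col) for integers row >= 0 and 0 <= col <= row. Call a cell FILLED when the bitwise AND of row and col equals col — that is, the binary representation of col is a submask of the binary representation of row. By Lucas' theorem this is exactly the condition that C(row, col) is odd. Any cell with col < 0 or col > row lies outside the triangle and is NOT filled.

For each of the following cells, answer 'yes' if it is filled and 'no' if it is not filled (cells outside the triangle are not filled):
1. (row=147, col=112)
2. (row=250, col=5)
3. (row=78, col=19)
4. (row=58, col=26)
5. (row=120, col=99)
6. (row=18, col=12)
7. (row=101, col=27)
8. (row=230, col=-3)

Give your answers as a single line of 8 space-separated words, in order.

Answer: no no no yes no no no no

Derivation:
(147,112): row=0b10010011, col=0b1110000, row AND col = 0b10000 = 16; 16 != 112 -> empty
(250,5): row=0b11111010, col=0b101, row AND col = 0b0 = 0; 0 != 5 -> empty
(78,19): row=0b1001110, col=0b10011, row AND col = 0b10 = 2; 2 != 19 -> empty
(58,26): row=0b111010, col=0b11010, row AND col = 0b11010 = 26; 26 == 26 -> filled
(120,99): row=0b1111000, col=0b1100011, row AND col = 0b1100000 = 96; 96 != 99 -> empty
(18,12): row=0b10010, col=0b1100, row AND col = 0b0 = 0; 0 != 12 -> empty
(101,27): row=0b1100101, col=0b11011, row AND col = 0b1 = 1; 1 != 27 -> empty
(230,-3): col outside [0, 230] -> not filled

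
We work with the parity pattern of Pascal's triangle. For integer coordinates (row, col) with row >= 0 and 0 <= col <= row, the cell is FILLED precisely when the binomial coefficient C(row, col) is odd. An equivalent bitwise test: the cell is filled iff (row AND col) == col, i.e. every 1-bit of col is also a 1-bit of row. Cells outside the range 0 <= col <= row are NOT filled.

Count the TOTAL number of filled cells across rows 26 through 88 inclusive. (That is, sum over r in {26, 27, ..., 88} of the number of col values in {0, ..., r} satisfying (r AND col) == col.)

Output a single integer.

r26=11010 pc3: +8 =8
r27=11011 pc4: +16 =24
r28=11100 pc3: +8 =32
r29=11101 pc4: +16 =48
r30=11110 pc4: +16 =64
r31=11111 pc5: +32 =96
r32=100000 pc1: +2 =98
r33=100001 pc2: +4 =102
r34=100010 pc2: +4 =106
r35=100011 pc3: +8 =114
r36=100100 pc2: +4 =118
r37=100101 pc3: +8 =126
r38=100110 pc3: +8 =134
r39=100111 pc4: +16 =150
r40=101000 pc2: +4 =154
r41=101001 pc3: +8 =162
r42=101010 pc3: +8 =170
r43=101011 pc4: +16 =186
r44=101100 pc3: +8 =194
r45=101101 pc4: +16 =210
r46=101110 pc4: +16 =226
r47=101111 pc5: +32 =258
r48=110000 pc2: +4 =262
r49=110001 pc3: +8 =270
r50=110010 pc3: +8 =278
r51=110011 pc4: +16 =294
r52=110100 pc3: +8 =302
r53=110101 pc4: +16 =318
r54=110110 pc4: +16 =334
r55=110111 pc5: +32 =366
r56=111000 pc3: +8 =374
r57=111001 pc4: +16 =390
r58=111010 pc4: +16 =406
r59=111011 pc5: +32 =438
r60=111100 pc4: +16 =454
r61=111101 pc5: +32 =486
r62=111110 pc5: +32 =518
r63=111111 pc6: +64 =582
r64=1000000 pc1: +2 =584
r65=1000001 pc2: +4 =588
r66=1000010 pc2: +4 =592
r67=1000011 pc3: +8 =600
r68=1000100 pc2: +4 =604
r69=1000101 pc3: +8 =612
r70=1000110 pc3: +8 =620
r71=1000111 pc4: +16 =636
r72=1001000 pc2: +4 =640
r73=1001001 pc3: +8 =648
r74=1001010 pc3: +8 =656
r75=1001011 pc4: +16 =672
r76=1001100 pc3: +8 =680
r77=1001101 pc4: +16 =696
r78=1001110 pc4: +16 =712
r79=1001111 pc5: +32 =744
r80=1010000 pc2: +4 =748
r81=1010001 pc3: +8 =756
r82=1010010 pc3: +8 =764
r83=1010011 pc4: +16 =780
r84=1010100 pc3: +8 =788
r85=1010101 pc4: +16 =804
r86=1010110 pc4: +16 =820
r87=1010111 pc5: +32 =852
r88=1011000 pc3: +8 =860

Answer: 860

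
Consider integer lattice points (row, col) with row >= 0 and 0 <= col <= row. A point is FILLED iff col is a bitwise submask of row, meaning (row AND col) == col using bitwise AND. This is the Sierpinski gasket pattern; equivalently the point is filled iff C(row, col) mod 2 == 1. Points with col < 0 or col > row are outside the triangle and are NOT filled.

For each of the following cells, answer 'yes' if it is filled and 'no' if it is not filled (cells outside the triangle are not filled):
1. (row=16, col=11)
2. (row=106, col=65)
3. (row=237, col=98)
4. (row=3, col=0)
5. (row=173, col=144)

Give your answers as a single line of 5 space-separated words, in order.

(16,11): row=0b10000, col=0b1011, row AND col = 0b0 = 0; 0 != 11 -> empty
(106,65): row=0b1101010, col=0b1000001, row AND col = 0b1000000 = 64; 64 != 65 -> empty
(237,98): row=0b11101101, col=0b1100010, row AND col = 0b1100000 = 96; 96 != 98 -> empty
(3,0): row=0b11, col=0b0, row AND col = 0b0 = 0; 0 == 0 -> filled
(173,144): row=0b10101101, col=0b10010000, row AND col = 0b10000000 = 128; 128 != 144 -> empty

Answer: no no no yes no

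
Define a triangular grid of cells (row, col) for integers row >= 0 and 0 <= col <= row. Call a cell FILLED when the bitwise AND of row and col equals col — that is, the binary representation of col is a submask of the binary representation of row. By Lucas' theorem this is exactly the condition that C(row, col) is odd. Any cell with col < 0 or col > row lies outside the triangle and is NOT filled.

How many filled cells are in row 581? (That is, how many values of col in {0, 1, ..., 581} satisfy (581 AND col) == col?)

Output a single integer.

Answer: 16

Derivation:
581 in binary = 1001000101
popcount(581) = number of 1-bits in 1001000101 = 4
A col c satisfies (581 AND c) == c iff every set bit of c is also set in 581; each of the 4 set bits of 581 can independently be on or off in c.
count = 2^4 = 16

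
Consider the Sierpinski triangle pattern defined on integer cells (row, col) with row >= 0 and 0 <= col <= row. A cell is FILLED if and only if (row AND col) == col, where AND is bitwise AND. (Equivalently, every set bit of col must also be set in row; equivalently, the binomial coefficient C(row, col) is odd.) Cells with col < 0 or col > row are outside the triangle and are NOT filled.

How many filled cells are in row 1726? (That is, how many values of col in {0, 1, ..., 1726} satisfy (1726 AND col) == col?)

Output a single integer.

Answer: 256

Derivation:
1726 in binary = 11010111110
popcount(1726) = number of 1-bits in 11010111110 = 8
A col c satisfies (1726 AND c) == c iff every set bit of c is also set in 1726; each of the 8 set bits of 1726 can independently be on or off in c.
count = 2^8 = 256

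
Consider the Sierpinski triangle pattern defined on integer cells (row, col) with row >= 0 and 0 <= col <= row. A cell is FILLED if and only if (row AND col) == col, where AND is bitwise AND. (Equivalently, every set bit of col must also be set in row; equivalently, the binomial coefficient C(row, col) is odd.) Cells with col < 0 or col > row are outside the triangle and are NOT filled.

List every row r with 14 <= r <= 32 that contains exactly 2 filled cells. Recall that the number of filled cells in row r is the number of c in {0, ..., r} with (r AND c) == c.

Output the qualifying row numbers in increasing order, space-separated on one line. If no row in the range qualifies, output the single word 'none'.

Row r has 2^popcount(r) filled cells, so we need popcount(r) = log2(2) = 1.
Scan r = 14..32 and keep those with exactly 1 one-bits:
r=14=1110 popcount=3 -> skip
r=15=1111 popcount=4 -> skip
r=16=10000 popcount=1 -> KEEP
r=17=10001 popcount=2 -> skip
r=18=10010 popcount=2 -> skip
r=19=10011 popcount=3 -> skip
r=20=10100 popcount=2 -> skip
r=21=10101 popcount=3 -> skip
r=22=10110 popcount=3 -> skip
r=23=10111 popcount=4 -> skip
r=24=11000 popcount=2 -> skip
r=25=11001 popcount=3 -> skip
r=26=11010 popcount=3 -> skip
r=27=11011 popcount=4 -> skip
r=28=11100 popcount=3 -> skip
r=29=11101 popcount=4 -> skip
r=30=11110 popcount=4 -> skip
r=31=11111 popcount=5 -> skip
r=32=100000 popcount=1 -> KEEP
Kept rows: 16 32

Answer: 16 32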